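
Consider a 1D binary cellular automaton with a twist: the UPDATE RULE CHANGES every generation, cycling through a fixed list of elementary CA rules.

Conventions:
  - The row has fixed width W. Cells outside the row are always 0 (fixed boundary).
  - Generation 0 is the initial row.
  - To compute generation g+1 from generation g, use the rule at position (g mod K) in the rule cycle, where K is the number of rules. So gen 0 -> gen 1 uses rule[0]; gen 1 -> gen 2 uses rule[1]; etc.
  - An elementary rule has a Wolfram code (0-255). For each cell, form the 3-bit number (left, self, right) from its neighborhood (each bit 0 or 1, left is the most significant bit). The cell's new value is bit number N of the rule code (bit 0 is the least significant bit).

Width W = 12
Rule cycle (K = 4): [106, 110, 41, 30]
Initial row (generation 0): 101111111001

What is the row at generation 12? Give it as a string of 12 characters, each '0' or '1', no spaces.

Answer: 011101100110

Derivation:
Gen 0: 101111111001
Gen 1 (rule 106): 011000001010
Gen 2 (rule 110): 111000011110
Gen 3 (rule 41): 100011010000
Gen 4 (rule 30): 110110011000
Gen 5 (rule 106): 111110111000
Gen 6 (rule 110): 100011101000
Gen 7 (rule 41): 001010010011
Gen 8 (rule 30): 011011111110
Gen 9 (rule 106): 111110000010
Gen 10 (rule 110): 100010000110
Gen 11 (rule 41): 001000110100
Gen 12 (rule 30): 011101100110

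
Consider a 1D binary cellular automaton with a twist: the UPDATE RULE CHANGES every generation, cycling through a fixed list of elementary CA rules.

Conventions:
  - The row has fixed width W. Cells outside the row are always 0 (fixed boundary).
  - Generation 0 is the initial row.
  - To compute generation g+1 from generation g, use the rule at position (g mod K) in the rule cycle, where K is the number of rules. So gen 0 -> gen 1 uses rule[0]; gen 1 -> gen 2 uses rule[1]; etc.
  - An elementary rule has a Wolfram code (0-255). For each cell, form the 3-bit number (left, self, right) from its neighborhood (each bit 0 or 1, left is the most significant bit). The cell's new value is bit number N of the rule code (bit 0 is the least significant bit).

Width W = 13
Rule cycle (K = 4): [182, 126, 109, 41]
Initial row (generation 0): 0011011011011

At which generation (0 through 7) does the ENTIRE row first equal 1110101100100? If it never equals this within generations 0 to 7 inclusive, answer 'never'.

Gen 0: 0011011011011
Gen 1 (rule 182): 0100100100100
Gen 2 (rule 126): 1111111111110
Gen 3 (rule 109): 1000000000010
Gen 4 (rule 41): 0011111111000
Gen 5 (rule 182): 0101111110100
Gen 6 (rule 126): 1111000011110
Gen 7 (rule 109): 1001011010010

Answer: never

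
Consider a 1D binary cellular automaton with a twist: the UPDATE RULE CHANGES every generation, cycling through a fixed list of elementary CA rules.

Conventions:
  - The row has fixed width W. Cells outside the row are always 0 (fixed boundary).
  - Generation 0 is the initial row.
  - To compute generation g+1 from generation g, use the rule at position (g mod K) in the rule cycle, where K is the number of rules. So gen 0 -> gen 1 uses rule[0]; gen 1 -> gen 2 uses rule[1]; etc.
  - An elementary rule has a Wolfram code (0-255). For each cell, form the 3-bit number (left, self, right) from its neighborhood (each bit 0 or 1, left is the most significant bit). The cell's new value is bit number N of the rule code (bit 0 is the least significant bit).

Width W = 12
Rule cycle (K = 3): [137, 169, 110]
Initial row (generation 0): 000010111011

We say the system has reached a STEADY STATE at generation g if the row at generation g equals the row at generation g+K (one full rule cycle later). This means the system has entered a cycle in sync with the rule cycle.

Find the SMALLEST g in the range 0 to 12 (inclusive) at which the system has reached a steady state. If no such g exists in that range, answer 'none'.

Gen 0: 000010111011
Gen 1 (rule 137): 111000110010
Gen 2 (rule 169): 110010100000
Gen 3 (rule 110): 110111100000
Gen 4 (rule 137): 100111001111
Gen 5 (rule 169): 000110001110
Gen 6 (rule 110): 001110011010
Gen 7 (rule 137): 101100010000
Gen 8 (rule 169): 011001000111
Gen 9 (rule 110): 111011001101
Gen 10 (rule 137): 110010001000
Gen 11 (rule 169): 100000100011
Gen 12 (rule 110): 100001100111
Gen 13 (rule 137): 001101000110
Gen 14 (rule 169): 101010010100
Gen 15 (rule 110): 111110111100

Answer: none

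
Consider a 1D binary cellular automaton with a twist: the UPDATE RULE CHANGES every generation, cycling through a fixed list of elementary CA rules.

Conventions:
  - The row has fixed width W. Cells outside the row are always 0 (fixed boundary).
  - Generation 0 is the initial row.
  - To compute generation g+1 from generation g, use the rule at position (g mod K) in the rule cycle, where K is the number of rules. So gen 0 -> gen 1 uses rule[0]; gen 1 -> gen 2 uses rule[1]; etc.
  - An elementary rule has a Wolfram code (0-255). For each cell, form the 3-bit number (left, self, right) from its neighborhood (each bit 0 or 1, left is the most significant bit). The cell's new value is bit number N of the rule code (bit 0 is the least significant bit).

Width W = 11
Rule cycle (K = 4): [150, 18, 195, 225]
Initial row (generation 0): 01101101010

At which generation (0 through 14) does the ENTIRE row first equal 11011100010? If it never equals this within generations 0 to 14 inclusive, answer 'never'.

Answer: never

Derivation:
Gen 0: 01101101010
Gen 1 (rule 150): 10000001011
Gen 2 (rule 18): 01000010000
Gen 3 (rule 195): 10011100111
Gen 4 (rule 225): 00001100011
Gen 5 (rule 150): 00010010100
Gen 6 (rule 18): 00101100010
Gen 7 (rule 195): 11000101100
Gen 8 (rule 225): 01010010101
Gen 9 (rule 150): 11011110101
Gen 10 (rule 18): 00000000000
Gen 11 (rule 195): 11111111111
Gen 12 (rule 225): 01111111111
Gen 13 (rule 150): 10111111110
Gen 14 (rule 18): 00000000001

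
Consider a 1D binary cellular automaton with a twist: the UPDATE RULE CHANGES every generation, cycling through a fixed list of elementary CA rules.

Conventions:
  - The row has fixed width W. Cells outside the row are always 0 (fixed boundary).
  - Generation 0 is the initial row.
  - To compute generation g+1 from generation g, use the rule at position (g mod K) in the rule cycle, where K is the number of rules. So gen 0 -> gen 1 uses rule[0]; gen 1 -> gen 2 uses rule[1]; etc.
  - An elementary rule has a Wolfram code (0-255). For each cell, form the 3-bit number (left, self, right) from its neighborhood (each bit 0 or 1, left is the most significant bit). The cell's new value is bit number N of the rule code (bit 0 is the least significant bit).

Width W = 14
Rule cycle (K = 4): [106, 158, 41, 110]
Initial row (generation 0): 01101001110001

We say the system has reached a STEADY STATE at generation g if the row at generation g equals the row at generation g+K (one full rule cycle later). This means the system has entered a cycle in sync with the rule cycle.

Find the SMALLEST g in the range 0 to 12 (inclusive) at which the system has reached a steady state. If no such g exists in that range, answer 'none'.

Answer: none

Derivation:
Gen 0: 01101001110001
Gen 1 (rule 106): 11110011010010
Gen 2 (rule 158): 11101110011111
Gen 3 (rule 41): 10011000010000
Gen 4 (rule 110): 10111000110000
Gen 5 (rule 106): 01101001110000
Gen 6 (rule 158): 11001111101000
Gen 7 (rule 41): 10001000010011
Gen 8 (rule 110): 10011000110111
Gen 9 (rule 106): 00111001111101
Gen 10 (rule 158): 01110111111001
Gen 11 (rule 41): 01001100000000
Gen 12 (rule 110): 11011100000000
Gen 13 (rule 106): 11110100000000
Gen 14 (rule 158): 11100110000000
Gen 15 (rule 41): 10000100111111
Gen 16 (rule 110): 10001101100001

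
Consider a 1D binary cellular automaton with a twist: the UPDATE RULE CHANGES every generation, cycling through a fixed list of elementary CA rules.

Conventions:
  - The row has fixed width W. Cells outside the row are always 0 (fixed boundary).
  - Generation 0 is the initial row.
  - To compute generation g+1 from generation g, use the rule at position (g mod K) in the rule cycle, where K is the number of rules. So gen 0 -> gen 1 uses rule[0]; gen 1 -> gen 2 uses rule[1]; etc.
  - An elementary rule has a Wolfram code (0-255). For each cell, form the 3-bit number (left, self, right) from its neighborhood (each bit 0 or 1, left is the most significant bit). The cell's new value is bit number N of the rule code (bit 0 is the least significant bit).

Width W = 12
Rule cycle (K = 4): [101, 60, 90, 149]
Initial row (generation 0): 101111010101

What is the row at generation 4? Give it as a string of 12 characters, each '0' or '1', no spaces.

Answer: 110000111111

Derivation:
Gen 0: 101111010101
Gen 1 (rule 101): 110001111111
Gen 2 (rule 60): 101001000000
Gen 3 (rule 90): 000110100000
Gen 4 (rule 149): 110000111111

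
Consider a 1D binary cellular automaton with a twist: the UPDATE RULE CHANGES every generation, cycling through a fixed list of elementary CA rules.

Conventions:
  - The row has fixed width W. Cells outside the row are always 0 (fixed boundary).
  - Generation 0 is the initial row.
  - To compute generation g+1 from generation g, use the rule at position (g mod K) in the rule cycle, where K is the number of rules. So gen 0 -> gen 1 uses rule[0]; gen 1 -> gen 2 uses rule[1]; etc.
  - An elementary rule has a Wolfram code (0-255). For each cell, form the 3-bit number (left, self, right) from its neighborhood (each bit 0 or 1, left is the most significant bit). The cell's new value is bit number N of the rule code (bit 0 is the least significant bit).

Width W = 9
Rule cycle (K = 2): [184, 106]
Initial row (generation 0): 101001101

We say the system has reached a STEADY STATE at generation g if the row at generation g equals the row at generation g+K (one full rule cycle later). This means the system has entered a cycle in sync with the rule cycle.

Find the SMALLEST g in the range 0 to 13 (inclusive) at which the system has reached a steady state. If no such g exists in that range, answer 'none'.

Answer: 1

Derivation:
Gen 0: 101001101
Gen 1 (rule 184): 010101010
Gen 2 (rule 106): 101010100
Gen 3 (rule 184): 010101010
Gen 4 (rule 106): 101010100
Gen 5 (rule 184): 010101010
Gen 6 (rule 106): 101010100
Gen 7 (rule 184): 010101010
Gen 8 (rule 106): 101010100
Gen 9 (rule 184): 010101010
Gen 10 (rule 106): 101010100
Gen 11 (rule 184): 010101010
Gen 12 (rule 106): 101010100
Gen 13 (rule 184): 010101010
Gen 14 (rule 106): 101010100
Gen 15 (rule 184): 010101010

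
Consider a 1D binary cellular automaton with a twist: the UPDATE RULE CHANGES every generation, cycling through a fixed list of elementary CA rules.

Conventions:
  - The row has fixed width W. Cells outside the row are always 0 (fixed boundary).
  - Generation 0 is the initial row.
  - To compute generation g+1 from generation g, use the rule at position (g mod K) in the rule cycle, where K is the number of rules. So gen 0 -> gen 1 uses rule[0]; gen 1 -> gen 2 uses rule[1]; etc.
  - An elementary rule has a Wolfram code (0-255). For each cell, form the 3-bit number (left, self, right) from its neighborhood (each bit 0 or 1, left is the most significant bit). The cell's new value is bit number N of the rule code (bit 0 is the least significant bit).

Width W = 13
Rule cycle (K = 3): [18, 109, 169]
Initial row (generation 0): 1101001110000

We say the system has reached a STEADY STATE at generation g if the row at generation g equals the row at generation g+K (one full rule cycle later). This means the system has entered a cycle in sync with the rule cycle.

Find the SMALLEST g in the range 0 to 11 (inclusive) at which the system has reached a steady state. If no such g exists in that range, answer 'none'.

Gen 0: 1101001110000
Gen 1 (rule 18): 0000110001000
Gen 2 (rule 109): 1110110101011
Gen 3 (rule 169): 1101101010110
Gen 4 (rule 18): 0000000000001
Gen 5 (rule 109): 1111111111101
Gen 6 (rule 169): 1111111111010
Gen 7 (rule 18): 0000000000001
Gen 8 (rule 109): 1111111111101
Gen 9 (rule 169): 1111111111010
Gen 10 (rule 18): 0000000000001
Gen 11 (rule 109): 1111111111101
Gen 12 (rule 169): 1111111111010
Gen 13 (rule 18): 0000000000001
Gen 14 (rule 109): 1111111111101

Answer: 4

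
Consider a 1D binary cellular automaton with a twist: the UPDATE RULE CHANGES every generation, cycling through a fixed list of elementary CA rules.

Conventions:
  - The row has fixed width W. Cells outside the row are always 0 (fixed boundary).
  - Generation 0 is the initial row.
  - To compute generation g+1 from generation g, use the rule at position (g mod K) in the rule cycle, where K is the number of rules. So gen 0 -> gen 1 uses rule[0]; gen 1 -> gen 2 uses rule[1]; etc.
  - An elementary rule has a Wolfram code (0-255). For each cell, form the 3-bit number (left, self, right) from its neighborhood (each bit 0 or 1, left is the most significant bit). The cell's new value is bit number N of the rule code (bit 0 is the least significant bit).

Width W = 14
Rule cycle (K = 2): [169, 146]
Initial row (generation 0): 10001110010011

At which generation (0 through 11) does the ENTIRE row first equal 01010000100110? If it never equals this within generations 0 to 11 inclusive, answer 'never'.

Answer: never

Derivation:
Gen 0: 10001110010011
Gen 1 (rule 169): 00101100000010
Gen 2 (rule 146): 01000010000101
Gen 3 (rule 169): 00011000110010
Gen 4 (rule 146): 00100101001101
Gen 5 (rule 169): 10000010001010
Gen 6 (rule 146): 01000101010001
Gen 7 (rule 169): 00010010100100
Gen 8 (rule 146): 00101100011010
Gen 9 (rule 169): 10011001010100
Gen 10 (rule 146): 01100110000010
Gen 11 (rule 169): 01000100111000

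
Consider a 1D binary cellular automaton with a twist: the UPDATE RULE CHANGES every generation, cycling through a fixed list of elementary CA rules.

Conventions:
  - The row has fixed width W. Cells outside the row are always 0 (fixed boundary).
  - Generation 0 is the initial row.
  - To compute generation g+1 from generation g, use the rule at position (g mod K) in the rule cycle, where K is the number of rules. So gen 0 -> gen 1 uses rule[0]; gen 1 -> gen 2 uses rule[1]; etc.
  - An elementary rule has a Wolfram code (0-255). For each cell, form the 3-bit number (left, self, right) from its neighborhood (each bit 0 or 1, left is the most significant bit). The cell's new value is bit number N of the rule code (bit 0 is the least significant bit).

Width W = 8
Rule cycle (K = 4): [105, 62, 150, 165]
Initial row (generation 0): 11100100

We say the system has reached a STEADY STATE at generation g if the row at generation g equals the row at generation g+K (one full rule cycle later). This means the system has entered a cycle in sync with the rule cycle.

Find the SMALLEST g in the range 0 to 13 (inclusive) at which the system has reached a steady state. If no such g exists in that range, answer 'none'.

Gen 0: 11100100
Gen 1 (rule 105): 10100001
Gen 2 (rule 62): 11110011
Gen 3 (rule 150): 01101100
Gen 4 (rule 165): 00010001
Gen 5 (rule 105): 11000100
Gen 6 (rule 62): 10101110
Gen 7 (rule 150): 10100101
Gen 8 (rule 165): 11100111
Gen 9 (rule 105): 10100101
Gen 10 (rule 62): 11111111
Gen 11 (rule 150): 01111110
Gen 12 (rule 165): 00111100
Gen 13 (rule 105): 10100101
Gen 14 (rule 62): 11111111
Gen 15 (rule 150): 01111110
Gen 16 (rule 165): 00111100
Gen 17 (rule 105): 10100101

Answer: 9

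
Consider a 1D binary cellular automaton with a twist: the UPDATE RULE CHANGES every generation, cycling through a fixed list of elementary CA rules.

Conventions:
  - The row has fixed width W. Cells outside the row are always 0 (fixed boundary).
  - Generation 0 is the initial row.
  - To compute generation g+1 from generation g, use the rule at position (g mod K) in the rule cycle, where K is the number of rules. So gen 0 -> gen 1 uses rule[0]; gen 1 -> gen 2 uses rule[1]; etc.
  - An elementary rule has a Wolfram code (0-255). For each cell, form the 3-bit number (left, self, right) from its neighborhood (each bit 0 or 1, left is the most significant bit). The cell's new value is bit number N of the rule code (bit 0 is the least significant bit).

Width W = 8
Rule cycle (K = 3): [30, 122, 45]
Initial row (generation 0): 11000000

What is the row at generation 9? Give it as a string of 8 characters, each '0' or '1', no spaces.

Gen 0: 11000000
Gen 1 (rule 30): 10100000
Gen 2 (rule 122): 01010000
Gen 3 (rule 45): 01110111
Gen 4 (rule 30): 11000100
Gen 5 (rule 122): 11101010
Gen 6 (rule 45): 10011110
Gen 7 (rule 30): 11110001
Gen 8 (rule 122): 10011010
Gen 9 (rule 45): 10010110

Answer: 10010110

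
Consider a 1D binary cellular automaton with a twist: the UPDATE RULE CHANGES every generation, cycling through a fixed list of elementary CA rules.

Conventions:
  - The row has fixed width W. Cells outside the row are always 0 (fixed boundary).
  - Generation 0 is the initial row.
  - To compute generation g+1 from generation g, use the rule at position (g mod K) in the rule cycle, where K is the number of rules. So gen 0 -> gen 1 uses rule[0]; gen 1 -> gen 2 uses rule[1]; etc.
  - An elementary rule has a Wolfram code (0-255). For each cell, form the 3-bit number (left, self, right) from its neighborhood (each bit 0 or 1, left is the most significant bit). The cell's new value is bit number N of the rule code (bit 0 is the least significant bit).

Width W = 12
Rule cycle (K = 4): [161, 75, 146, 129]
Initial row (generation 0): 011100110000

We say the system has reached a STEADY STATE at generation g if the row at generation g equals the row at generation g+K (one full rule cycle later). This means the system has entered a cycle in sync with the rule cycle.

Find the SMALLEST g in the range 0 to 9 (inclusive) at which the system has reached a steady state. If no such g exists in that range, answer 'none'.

Gen 0: 011100110000
Gen 1 (rule 161): 001000000111
Gen 2 (rule 75): 110011111101
Gen 3 (rule 146): 001101111000
Gen 4 (rule 129): 100000110011
Gen 5 (rule 161): 001110000000
Gen 6 (rule 75): 111010111111
Gen 7 (rule 146): 010000011110
Gen 8 (rule 129): 000111001100
Gen 9 (rule 161): 110010000001
Gen 10 (rule 75): 110100111110
Gen 11 (rule 146): 000011011101
Gen 12 (rule 129): 111000001000
Gen 13 (rule 161): 010011100011

Answer: none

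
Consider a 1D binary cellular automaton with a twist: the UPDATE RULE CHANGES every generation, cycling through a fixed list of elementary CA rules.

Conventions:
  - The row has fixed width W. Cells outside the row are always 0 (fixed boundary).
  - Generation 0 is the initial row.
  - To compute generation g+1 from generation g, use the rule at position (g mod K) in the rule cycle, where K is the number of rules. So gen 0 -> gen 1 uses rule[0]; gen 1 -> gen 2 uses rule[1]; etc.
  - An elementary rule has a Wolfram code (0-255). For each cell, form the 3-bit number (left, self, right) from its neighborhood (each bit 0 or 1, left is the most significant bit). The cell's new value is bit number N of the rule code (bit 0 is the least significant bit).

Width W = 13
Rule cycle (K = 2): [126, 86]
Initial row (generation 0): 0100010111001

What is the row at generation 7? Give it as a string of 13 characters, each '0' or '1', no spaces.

Answer: 0011100111011

Derivation:
Gen 0: 0100010111001
Gen 1 (rule 126): 1110111101111
Gen 2 (rule 86): 0010000100001
Gen 3 (rule 126): 0111001110011
Gen 4 (rule 86): 1001110011101
Gen 5 (rule 126): 1111011110111
Gen 6 (rule 86): 0001000010001
Gen 7 (rule 126): 0011100111011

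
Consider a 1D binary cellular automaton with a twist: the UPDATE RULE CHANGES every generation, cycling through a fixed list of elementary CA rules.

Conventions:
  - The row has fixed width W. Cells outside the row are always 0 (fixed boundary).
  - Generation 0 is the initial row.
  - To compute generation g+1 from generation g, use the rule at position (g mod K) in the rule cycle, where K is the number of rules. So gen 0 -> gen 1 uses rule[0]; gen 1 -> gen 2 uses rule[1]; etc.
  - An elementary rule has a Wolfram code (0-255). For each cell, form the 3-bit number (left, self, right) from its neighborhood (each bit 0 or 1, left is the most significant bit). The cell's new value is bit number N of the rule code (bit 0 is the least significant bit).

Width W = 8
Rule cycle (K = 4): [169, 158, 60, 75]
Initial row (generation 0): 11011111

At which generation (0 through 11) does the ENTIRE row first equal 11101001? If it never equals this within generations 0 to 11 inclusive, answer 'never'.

Gen 0: 11011111
Gen 1 (rule 169): 10111110
Gen 2 (rule 158): 10111101
Gen 3 (rule 60): 11100011
Gen 4 (rule 75): 10101111
Gen 5 (rule 169): 01011110
Gen 6 (rule 158): 11011101
Gen 7 (rule 60): 10110011
Gen 8 (rule 75): 00110111
Gen 9 (rule 169): 10101110
Gen 10 (rule 158): 10101101
Gen 11 (rule 60): 11111011

Answer: never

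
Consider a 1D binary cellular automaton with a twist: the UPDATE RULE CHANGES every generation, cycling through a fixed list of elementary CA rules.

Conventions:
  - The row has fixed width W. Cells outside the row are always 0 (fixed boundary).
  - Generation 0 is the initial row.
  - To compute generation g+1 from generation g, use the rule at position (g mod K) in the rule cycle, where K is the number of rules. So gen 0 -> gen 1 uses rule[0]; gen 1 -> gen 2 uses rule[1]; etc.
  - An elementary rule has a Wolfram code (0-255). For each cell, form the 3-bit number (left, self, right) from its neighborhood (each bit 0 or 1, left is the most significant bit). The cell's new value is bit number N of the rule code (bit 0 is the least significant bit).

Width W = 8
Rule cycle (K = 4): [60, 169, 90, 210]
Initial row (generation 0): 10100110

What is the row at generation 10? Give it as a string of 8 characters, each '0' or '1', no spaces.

Gen 0: 10100110
Gen 1 (rule 60): 11110101
Gen 2 (rule 169): 11101010
Gen 3 (rule 90): 10100001
Gen 4 (rule 210): 00010010
Gen 5 (rule 60): 00011011
Gen 6 (rule 169): 11010110
Gen 7 (rule 90): 11000111
Gen 8 (rule 210): 01101011
Gen 9 (rule 60): 01011110
Gen 10 (rule 169): 00111100

Answer: 00111100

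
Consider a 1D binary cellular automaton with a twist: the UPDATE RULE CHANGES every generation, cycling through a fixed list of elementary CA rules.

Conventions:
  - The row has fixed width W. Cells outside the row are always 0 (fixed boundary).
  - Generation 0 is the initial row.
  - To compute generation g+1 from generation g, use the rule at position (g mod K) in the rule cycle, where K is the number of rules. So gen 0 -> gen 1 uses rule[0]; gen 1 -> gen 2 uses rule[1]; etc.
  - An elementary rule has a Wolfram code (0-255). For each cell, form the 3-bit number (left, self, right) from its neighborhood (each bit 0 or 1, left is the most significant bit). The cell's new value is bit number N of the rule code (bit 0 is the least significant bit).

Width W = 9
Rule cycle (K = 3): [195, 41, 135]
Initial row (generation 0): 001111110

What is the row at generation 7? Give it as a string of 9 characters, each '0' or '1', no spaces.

Answer: 000000110

Derivation:
Gen 0: 001111110
Gen 1 (rule 195): 110111110
Gen 2 (rule 41): 101100000
Gen 3 (rule 135): 100001111
Gen 4 (rule 195): 001110111
Gen 5 (rule 41): 101001100
Gen 6 (rule 135): 101010001
Gen 7 (rule 195): 000000110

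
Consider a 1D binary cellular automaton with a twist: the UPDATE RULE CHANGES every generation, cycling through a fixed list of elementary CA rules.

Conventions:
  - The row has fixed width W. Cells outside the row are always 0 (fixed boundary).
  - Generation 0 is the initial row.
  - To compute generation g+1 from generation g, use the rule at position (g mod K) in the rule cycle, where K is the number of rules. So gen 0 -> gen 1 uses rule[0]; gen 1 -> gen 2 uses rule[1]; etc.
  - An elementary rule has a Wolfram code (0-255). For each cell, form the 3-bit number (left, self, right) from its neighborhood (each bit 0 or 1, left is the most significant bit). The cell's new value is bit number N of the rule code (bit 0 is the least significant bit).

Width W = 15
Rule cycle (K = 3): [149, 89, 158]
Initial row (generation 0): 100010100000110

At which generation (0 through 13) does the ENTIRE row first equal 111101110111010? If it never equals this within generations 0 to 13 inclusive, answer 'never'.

Gen 0: 100010100000110
Gen 1 (rule 149): 111010111110001
Gen 2 (rule 89): 101000100011100
Gen 3 (rule 158): 101101110111010
Gen 4 (rule 149): 100000100010011
Gen 5 (rule 89): 011110011001011
Gen 6 (rule 158): 111101110111010
Gen 7 (rule 149): 011000100010011
Gen 8 (rule 89): 011110011001011
Gen 9 (rule 158): 111101110111010
Gen 10 (rule 149): 011000100010011
Gen 11 (rule 89): 011110011001011
Gen 12 (rule 158): 111101110111010
Gen 13 (rule 149): 011000100010011

Answer: 6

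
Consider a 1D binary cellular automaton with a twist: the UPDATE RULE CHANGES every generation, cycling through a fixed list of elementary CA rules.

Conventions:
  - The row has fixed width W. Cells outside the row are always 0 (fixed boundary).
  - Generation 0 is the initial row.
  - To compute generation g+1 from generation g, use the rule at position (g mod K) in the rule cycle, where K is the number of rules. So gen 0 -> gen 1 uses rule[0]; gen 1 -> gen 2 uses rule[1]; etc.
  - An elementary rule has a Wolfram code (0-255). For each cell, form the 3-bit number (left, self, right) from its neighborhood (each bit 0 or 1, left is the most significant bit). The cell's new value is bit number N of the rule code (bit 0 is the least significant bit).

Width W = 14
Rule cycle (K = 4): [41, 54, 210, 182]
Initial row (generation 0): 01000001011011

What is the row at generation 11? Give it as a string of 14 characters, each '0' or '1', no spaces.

Gen 0: 01000001011011
Gen 1 (rule 41): 00011100110110
Gen 2 (rule 54): 00100011001001
Gen 3 (rule 210): 01010101110110
Gen 4 (rule 182): 11111110101001
Gen 5 (rule 41): 10000001010000
Gen 6 (rule 54): 11000011111000
Gen 7 (rule 210): 01100101111100
Gen 8 (rule 182): 10011110111010
Gen 9 (rule 41): 00010001100100
Gen 10 (rule 54): 00111010011110
Gen 11 (rule 210): 01011001101111

Answer: 01011001101111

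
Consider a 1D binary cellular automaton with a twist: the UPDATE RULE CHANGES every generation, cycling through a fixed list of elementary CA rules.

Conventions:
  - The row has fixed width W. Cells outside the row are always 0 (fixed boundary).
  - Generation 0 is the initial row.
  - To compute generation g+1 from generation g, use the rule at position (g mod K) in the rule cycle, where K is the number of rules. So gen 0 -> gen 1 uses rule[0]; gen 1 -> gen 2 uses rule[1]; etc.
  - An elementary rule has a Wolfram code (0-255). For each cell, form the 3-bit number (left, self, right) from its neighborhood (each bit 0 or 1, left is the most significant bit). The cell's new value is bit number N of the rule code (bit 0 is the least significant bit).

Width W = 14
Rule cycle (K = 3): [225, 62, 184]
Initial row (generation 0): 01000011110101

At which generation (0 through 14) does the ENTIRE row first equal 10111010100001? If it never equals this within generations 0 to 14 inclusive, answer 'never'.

Answer: never

Derivation:
Gen 0: 01000011110101
Gen 1 (rule 225): 00011001111010
Gen 2 (rule 62): 00110111000111
Gen 3 (rule 184): 00101110100110
Gen 4 (rule 225): 10010111000010
Gen 5 (rule 62): 11111100100111
Gen 6 (rule 184): 11111010010110
Gen 7 (rule 225): 01111100001010
Gen 8 (rule 62): 11000010011111
Gen 9 (rule 184): 10100001011110
Gen 10 (rule 225): 01001100101110
Gen 11 (rule 62): 11111011111001
Gen 12 (rule 184): 11110111110100
Gen 13 (rule 225): 01111011111001
Gen 14 (rule 62): 11000110000111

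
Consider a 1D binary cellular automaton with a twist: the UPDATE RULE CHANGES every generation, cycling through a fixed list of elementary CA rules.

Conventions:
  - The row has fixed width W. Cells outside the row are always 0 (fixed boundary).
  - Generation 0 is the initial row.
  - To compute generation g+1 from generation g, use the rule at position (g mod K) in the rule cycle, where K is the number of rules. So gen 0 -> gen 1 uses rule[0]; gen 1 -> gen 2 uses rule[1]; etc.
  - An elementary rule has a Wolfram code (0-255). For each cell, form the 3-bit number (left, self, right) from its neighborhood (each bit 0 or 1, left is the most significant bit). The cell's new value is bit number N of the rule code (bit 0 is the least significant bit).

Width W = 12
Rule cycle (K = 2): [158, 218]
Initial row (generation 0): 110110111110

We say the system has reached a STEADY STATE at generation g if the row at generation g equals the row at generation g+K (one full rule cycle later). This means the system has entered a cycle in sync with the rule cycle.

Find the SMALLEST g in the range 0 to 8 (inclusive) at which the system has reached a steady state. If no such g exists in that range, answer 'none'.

Answer: 8

Derivation:
Gen 0: 110110111110
Gen 1 (rule 158): 100100111101
Gen 2 (rule 218): 011011111100
Gen 3 (rule 158): 110011111010
Gen 4 (rule 218): 111111111001
Gen 5 (rule 158): 111111110111
Gen 6 (rule 218): 111111110111
Gen 7 (rule 158): 111111100110
Gen 8 (rule 218): 111111111111
Gen 9 (rule 158): 111111111110
Gen 10 (rule 218): 111111111111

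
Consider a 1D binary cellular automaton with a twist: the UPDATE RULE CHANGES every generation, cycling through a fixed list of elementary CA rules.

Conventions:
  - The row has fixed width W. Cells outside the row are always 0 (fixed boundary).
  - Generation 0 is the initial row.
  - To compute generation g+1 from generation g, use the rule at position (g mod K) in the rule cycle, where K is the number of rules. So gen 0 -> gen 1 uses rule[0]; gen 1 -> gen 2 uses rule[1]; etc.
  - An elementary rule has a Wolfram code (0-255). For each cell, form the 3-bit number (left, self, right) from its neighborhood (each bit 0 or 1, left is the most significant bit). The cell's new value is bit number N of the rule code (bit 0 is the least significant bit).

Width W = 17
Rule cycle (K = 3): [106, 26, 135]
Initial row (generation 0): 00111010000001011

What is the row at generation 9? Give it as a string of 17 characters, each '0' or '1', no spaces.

Gen 0: 00111010000001011
Gen 1 (rule 106): 01101100000010111
Gen 2 (rule 26): 11001010000100100
Gen 3 (rule 135): 00011010111101101
Gen 4 (rule 106): 00111101100111110
Gen 5 (rule 26): 01100001011100001
Gen 6 (rule 135): 10001111001001111
Gen 7 (rule 106): 00011001010011001
Gen 8 (rule 26): 00110110001110110
Gen 9 (rule 135): 11000000110100000

Answer: 11000000110100000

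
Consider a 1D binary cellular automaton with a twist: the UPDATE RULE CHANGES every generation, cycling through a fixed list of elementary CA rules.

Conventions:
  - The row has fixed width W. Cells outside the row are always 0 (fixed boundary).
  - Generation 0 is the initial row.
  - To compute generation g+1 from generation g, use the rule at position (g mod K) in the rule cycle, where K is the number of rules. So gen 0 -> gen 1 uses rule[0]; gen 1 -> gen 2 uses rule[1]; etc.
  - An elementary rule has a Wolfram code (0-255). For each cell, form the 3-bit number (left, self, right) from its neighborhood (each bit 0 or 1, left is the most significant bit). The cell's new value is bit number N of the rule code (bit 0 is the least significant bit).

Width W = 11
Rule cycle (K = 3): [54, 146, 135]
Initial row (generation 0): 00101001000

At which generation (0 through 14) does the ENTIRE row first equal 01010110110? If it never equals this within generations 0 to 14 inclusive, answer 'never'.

Gen 0: 00101001000
Gen 1 (rule 54): 01111111100
Gen 2 (rule 146): 10111111010
Gen 3 (rule 135): 10011110010
Gen 4 (rule 54): 11100001111
Gen 5 (rule 146): 01010010110
Gen 6 (rule 135): 11010110000
Gen 7 (rule 54): 00111001000
Gen 8 (rule 146): 01010110100
Gen 9 (rule 135): 11010000101
Gen 10 (rule 54): 00111001111
Gen 11 (rule 146): 01010110110
Gen 12 (rule 135): 11010000000
Gen 13 (rule 54): 00111000000
Gen 14 (rule 146): 01010100000

Answer: 11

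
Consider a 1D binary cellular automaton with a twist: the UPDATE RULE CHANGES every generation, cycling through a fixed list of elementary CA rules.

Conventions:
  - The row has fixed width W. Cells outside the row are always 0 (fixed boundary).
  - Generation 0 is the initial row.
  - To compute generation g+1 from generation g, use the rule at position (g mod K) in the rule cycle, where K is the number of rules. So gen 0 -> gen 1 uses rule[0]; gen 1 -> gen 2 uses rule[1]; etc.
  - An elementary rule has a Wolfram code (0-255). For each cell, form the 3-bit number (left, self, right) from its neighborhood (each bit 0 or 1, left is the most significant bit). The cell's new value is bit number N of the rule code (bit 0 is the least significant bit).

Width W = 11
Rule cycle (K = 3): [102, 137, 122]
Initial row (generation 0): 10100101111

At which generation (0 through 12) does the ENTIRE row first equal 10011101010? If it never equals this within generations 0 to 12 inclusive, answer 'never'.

Answer: 12

Derivation:
Gen 0: 10100101111
Gen 1 (rule 102): 11101110001
Gen 2 (rule 137): 11001100100
Gen 3 (rule 122): 11111111010
Gen 4 (rule 102): 00000001110
Gen 5 (rule 137): 11111101100
Gen 6 (rule 122): 10000111110
Gen 7 (rule 102): 10001000010
Gen 8 (rule 137): 00100011000
Gen 9 (rule 122): 01010111100
Gen 10 (rule 102): 11111000100
Gen 11 (rule 137): 11110010001
Gen 12 (rule 122): 10011101010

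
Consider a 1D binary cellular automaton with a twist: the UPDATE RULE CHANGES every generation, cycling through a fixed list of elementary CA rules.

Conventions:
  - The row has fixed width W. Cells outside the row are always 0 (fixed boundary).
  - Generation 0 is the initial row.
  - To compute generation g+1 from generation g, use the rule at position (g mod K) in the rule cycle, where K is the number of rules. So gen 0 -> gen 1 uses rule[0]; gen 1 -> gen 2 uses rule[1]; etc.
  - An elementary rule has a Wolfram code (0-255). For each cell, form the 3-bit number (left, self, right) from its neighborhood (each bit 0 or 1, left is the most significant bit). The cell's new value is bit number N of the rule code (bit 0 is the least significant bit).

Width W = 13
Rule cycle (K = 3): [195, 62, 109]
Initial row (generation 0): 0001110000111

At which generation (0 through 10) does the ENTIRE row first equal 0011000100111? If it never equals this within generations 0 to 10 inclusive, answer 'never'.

Answer: 10

Derivation:
Gen 0: 0001110000111
Gen 1 (rule 195): 1110110111011
Gen 2 (rule 62): 1001101100110
Gen 3 (rule 109): 1001111100110
Gen 4 (rule 195): 0010111101010
Gen 5 (rule 62): 0111100011111
Gen 6 (rule 109): 0100101010001
Gen 7 (rule 195): 1001000000110
Gen 8 (rule 62): 1111100001101
Gen 9 (rule 109): 1000101101111
Gen 10 (rule 195): 0011000100111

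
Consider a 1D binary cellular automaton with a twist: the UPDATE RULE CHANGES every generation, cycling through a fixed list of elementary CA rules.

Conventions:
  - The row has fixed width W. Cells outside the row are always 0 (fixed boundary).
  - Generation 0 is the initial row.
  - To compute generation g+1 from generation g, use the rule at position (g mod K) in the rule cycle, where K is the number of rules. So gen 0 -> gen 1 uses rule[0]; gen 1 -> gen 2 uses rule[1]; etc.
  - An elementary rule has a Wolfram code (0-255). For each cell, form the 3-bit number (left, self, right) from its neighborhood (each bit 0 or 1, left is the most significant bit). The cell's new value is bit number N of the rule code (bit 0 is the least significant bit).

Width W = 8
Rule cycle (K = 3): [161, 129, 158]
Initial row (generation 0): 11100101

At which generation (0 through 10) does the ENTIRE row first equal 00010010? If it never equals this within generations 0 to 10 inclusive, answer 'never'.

Gen 0: 11100101
Gen 1 (rule 161): 01000010
Gen 2 (rule 129): 00011000
Gen 3 (rule 158): 00110100
Gen 4 (rule 161): 10001001
Gen 5 (rule 129): 00100000
Gen 6 (rule 158): 01110000
Gen 7 (rule 161): 00100111
Gen 8 (rule 129): 10000010
Gen 9 (rule 158): 11000111
Gen 10 (rule 161): 00010010

Answer: 10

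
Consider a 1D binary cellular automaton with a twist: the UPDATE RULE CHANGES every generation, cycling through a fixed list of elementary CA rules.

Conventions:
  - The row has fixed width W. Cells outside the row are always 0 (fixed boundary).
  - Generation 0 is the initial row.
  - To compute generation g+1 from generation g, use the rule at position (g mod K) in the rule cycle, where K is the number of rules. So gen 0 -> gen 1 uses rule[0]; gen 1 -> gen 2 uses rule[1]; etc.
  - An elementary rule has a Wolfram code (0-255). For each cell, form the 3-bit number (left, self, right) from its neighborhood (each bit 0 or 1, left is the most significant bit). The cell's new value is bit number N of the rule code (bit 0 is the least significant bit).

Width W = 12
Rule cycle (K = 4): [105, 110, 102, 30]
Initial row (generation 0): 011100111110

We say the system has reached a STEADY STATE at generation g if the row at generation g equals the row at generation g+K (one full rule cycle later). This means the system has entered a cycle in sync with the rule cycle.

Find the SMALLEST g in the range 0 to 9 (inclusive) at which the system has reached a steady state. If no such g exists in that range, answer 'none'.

Gen 0: 011100111110
Gen 1 (rule 105): 010100100010
Gen 2 (rule 110): 111101100110
Gen 3 (rule 102): 000110101010
Gen 4 (rule 30): 001100101011
Gen 5 (rule 105): 101100010111
Gen 6 (rule 110): 111100111101
Gen 7 (rule 102): 000101000111
Gen 8 (rule 30): 001101101100
Gen 9 (rule 105): 101111111101
Gen 10 (rule 110): 111000000111
Gen 11 (rule 102): 001000001001
Gen 12 (rule 30): 011100011111
Gen 13 (rule 105): 010101010001

Answer: none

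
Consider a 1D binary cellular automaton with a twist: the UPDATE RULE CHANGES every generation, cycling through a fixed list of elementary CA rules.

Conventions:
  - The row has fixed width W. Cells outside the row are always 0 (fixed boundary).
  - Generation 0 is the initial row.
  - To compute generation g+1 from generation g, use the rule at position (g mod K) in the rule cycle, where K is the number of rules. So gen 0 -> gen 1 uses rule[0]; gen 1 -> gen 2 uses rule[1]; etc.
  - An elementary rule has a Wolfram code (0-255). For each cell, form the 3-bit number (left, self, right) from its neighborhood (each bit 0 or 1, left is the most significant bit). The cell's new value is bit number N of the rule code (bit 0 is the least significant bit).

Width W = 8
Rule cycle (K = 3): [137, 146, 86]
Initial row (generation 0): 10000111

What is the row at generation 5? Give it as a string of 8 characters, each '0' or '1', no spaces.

Answer: 00110001

Derivation:
Gen 0: 10000111
Gen 1 (rule 137): 00110110
Gen 2 (rule 146): 01000001
Gen 3 (rule 86): 11100011
Gen 4 (rule 137): 11001010
Gen 5 (rule 146): 00110001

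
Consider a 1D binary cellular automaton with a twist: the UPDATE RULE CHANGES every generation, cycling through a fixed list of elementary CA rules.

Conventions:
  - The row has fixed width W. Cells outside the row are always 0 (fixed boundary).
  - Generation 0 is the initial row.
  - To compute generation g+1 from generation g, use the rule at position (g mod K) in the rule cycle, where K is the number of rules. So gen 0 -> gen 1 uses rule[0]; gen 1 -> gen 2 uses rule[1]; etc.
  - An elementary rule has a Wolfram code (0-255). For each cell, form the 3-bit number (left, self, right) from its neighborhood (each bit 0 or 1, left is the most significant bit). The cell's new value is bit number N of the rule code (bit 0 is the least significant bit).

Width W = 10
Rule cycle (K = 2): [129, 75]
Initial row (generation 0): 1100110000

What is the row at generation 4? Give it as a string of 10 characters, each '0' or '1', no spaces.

Answer: 1100001011

Derivation:
Gen 0: 1100110000
Gen 1 (rule 129): 0000000111
Gen 2 (rule 75): 1111111101
Gen 3 (rule 129): 0111111000
Gen 4 (rule 75): 1100001011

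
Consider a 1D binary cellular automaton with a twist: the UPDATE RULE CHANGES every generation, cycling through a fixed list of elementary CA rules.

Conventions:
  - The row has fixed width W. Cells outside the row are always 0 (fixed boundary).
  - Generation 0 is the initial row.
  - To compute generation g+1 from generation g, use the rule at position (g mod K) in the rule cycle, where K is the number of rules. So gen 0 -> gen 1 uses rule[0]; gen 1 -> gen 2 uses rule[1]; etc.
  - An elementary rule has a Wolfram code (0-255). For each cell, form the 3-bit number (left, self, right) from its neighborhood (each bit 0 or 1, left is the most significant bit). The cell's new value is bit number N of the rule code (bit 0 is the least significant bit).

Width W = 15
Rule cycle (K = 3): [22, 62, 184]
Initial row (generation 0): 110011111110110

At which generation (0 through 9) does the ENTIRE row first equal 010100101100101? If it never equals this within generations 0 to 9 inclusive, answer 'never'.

Answer: never

Derivation:
Gen 0: 110011111110110
Gen 1 (rule 22): 001100000000001
Gen 2 (rule 62): 011010000000011
Gen 3 (rule 184): 010101000000010
Gen 4 (rule 22): 110101100000111
Gen 5 (rule 62): 101111010001100
Gen 6 (rule 184): 011110101001010
Gen 7 (rule 22): 100000101111011
Gen 8 (rule 62): 110001111000110
Gen 9 (rule 184): 101001110100101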